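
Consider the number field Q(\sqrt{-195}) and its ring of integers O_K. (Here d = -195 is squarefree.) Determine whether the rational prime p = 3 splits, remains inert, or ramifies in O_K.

d = -195 ≡ 1 (mod 4), so O_K = ℤ[(1+√-195)/2] and disc(K) = d = -195.
Ramification test: 3 | -195. The prime 3 ramifies in K.

ramified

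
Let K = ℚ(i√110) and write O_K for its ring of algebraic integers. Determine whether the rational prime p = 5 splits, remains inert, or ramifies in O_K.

ramified — (5) = 𝔭²

d = -110 ≡ 2 (mod 4), so O_K = ℤ[√-110] and disc(K) = 4d = -440.
Ramification test: 5 | -440. The prime 5 ramifies in K.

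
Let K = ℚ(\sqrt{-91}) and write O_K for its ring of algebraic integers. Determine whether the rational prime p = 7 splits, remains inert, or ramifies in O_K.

p ramifies

-91 mod 4 = 1, hence disc K = -91 and O_K = ℤ[(1+√-91)/2].
Ramification test: 7 | -91. The prime 7 ramifies in K.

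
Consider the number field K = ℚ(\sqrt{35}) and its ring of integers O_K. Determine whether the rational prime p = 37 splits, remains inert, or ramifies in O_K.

d = 35 ≡ 3 (mod 4), so O_K = ℤ[√35] and disc(K) = 4d = 140.
37 ∤ 140, so 37 is unramified.
Legendre symbol by Euler's criterion: (35/37) ≡ 35^18 ≡ 36 (mod 37), i.e. (35/37) = -1.
(35/37) = -1, so 37 is inert.

p is inert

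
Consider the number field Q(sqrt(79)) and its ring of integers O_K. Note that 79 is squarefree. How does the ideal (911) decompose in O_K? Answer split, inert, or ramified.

inert

79 mod 4 = 3, hence disc K = 4·79 = 316 and O_K = ℤ[√79].
Since gcd(911, 316) = 1 the prime 911 does not ramify.
Legendre symbol by Euler's criterion: (79/911) ≡ 79^455 ≡ 910 (mod 911), i.e. (79/911) = -1.
Legendre symbol -1 ⇒ 911 is inert.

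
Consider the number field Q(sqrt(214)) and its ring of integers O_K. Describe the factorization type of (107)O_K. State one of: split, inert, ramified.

Since 214 ≢ 1 mod 4, the ring of integers is ℤ[√214] with discriminant 4·214 = 856.
Ramification test: 107 | 856. The prime 107 ramifies in K.

ramified — (107) = 𝔭²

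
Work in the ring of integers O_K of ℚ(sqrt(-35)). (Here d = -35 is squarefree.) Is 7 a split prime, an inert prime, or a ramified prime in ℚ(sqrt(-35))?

ramified — (7) = 𝔭²

Since -35 ≡ 1 mod 4, the ring of integers is ℤ[(1+√-35)/2] with discriminant -35.
disc(K) = -35 = 7·(-5), so p = 7 is ramified.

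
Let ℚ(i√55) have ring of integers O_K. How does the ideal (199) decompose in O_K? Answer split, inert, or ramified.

-55 mod 4 = 1, hence disc K = -55 and O_K = ℤ[(1+√-55)/2].
disc(K) = -55 is not divisible by 199; 199 is unramified.
Euler's criterion: (-55)^99 mod 199 = 1. Thus (-55|199) = 1.
(-55/199) = 1, so 199 splits.

p splits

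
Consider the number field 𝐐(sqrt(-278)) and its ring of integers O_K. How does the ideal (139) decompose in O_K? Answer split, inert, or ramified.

Since -278 ≢ 1 mod 4, the ring of integers is ℤ[√-278] with discriminant 4·(-278) = -1112.
139 divides disc(K) = -1112, so 139 ramifies.

ramifies in O_K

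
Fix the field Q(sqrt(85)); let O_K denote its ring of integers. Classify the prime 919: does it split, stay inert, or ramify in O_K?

d = 85 ≡ 1 (mod 4), so O_K = ℤ[(1+√85)/2] and disc(K) = d = 85.
Since gcd(919, 85) = 1 the prime 919 does not ramify.
(85/919) = 85^459 mod 919 = 1, giving Legendre symbol 1.
d is a quadratic residue mod p, hence 919 splits in O_K.

split — (919) = 𝔭₁𝔭₂ with 𝔭₁ ≠ 𝔭₂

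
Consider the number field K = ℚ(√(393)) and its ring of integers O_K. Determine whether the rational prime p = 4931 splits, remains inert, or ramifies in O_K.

d = 393 ≡ 1 (mod 4), so O_K = ℤ[(1+√393)/2] and disc(K) = d = 393.
disc(K) = 393 is not divisible by 4931; 4931 is unramified.
Euler's criterion: 393^2465 mod 4931 = 4930. Thus (393|4931) = -1.
d is a non-residue mod p, hence 4931 remains inert in O_K.

4931 remains inert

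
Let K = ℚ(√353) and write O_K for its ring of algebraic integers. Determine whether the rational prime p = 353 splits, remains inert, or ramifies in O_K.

ramified — (353) = 𝔭²

353 mod 4 = 1, hence disc K = 353 and O_K = ℤ[(1+√353)/2].
353 divides disc(K) = 353, so 353 ramifies.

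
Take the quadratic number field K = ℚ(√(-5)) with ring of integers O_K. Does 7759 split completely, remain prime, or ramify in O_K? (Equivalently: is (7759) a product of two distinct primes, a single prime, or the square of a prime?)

p is inert

Since -5 ≢ 1 mod 4, the ring of integers is ℤ[√-5] with discriminant 4·(-5) = -20.
7759 ∤ -20, so 7759 is unramified.
(-5/7759) = 7754^3879 mod 7759 = 7758, giving Legendre symbol -1.
Legendre symbol -1 ⇒ 7759 is inert.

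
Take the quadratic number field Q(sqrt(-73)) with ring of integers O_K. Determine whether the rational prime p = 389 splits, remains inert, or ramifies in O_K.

split

d = -73 ≡ 3 (mod 4), so O_K = ℤ[√-73] and disc(K) = 4d = -292.
disc(K) = -292 is not divisible by 389; 389 is unramified.
Compute (-73/389) via Euler: 316^((389-1)/2) mod 389 = 1, so (-73/389) = 1.
Legendre symbol 1 ⇒ 389 is split.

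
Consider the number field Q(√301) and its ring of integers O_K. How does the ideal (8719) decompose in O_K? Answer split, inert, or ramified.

inert

301 mod 4 = 1, hence disc K = 301 and O_K = ℤ[(1+√301)/2].
disc(K) = 301 is not divisible by 8719; 8719 is unramified.
Compute (301/8719) via Euler: 301^((8719-1)/2) mod 8719 = 8718, so (301/8719) = -1.
(301/8719) = -1, so 8719 is inert.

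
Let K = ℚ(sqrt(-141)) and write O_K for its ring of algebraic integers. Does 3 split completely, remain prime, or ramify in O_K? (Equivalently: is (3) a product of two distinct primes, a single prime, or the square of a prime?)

d = -141 ≡ 3 (mod 4), so O_K = ℤ[√-141] and disc(K) = 4d = -564.
Ramification test: 3 | -564. The prime 3 ramifies in K.

ramified — (3) = 𝔭²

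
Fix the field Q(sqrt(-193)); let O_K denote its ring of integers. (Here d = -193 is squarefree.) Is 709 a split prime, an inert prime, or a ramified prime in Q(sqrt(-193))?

splits completely

Since -193 ≢ 1 mod 4, the ring of integers is ℤ[√-193] with discriminant 4·(-193) = -772.
disc(K) = -772 is not divisible by 709; 709 is unramified.
Legendre symbol by Euler's criterion: (-193/709) ≡ (-193)^354 ≡ 1 (mod 709), i.e. (-193/709) = 1.
(-193/709) = 1, so 709 splits.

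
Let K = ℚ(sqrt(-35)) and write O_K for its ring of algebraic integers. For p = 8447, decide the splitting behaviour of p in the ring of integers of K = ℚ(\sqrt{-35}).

8447 splits in O_K

-35 mod 4 = 1, hence disc K = -35 and O_K = ℤ[(1+√-35)/2].
disc(K) = -35 is not divisible by 8447; 8447 is unramified.
Euler's criterion: (-35)^4223 mod 8447 = 1. Thus (-35|8447) = 1.
d is a quadratic residue mod p, hence 8447 splits in O_K.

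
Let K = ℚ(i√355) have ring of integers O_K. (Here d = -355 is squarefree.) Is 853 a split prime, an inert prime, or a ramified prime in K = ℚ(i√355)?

-355 mod 4 = 1, hence disc K = -355 and O_K = ℤ[(1+√-355)/2].
Since gcd(853, -355) = 1 the prime 853 does not ramify.
(-355/853) = 498^426 mod 853 = 852, giving Legendre symbol -1.
(-355/853) = -1, so 853 is inert.

p is inert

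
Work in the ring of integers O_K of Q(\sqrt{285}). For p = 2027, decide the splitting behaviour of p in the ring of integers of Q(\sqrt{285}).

285 mod 4 = 1, hence disc K = 285 and O_K = ℤ[(1+√285)/2].
2027 ∤ 285, so 2027 is unramified.
Legendre symbol by Euler's criterion: (285/2027) ≡ 285^1013 ≡ 2026 (mod 2027), i.e. (285/2027) = -1.
Legendre symbol -1 ⇒ 2027 is inert.

p is inert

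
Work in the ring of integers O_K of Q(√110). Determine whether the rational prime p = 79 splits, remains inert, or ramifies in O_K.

split — (79) = 𝔭₁𝔭₂ with 𝔭₁ ≠ 𝔭₂

Since 110 ≢ 1 mod 4, the ring of integers is ℤ[√110] with discriminant 4·110 = 440.
disc(K) = 440 is not divisible by 79; 79 is unramified.
Compute (110/79) via Euler: 31^((79-1)/2) mod 79 = 1, so (110/79) = 1.
(110/79) = 1, so 79 splits.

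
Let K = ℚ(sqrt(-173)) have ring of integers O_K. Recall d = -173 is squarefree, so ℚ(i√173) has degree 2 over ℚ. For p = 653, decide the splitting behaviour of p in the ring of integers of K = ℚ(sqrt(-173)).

Since -173 ≢ 1 mod 4, the ring of integers is ℤ[√-173] with discriminant 4·(-173) = -692.
Since gcd(653, -692) = 1 the prime 653 does not ramify.
Legendre symbol by Euler's criterion: (-173/653) ≡ (-173)^326 ≡ 652 (mod 653), i.e. (-173/653) = -1.
d is a non-residue mod p, hence 653 remains inert in O_K.

653 remains inert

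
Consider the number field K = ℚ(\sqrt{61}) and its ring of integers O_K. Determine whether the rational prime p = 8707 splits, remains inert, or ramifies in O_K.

Since 61 ≡ 1 mod 4, the ring of integers is ℤ[(1+√61)/2] with discriminant 61.
disc(K) = 61 is not divisible by 8707; 8707 is unramified.
Compute (61/8707) via Euler: 61^((8707-1)/2) mod 8707 = 1, so (61/8707) = 1.
d is a quadratic residue mod p, hence 8707 splits in O_K.

p splits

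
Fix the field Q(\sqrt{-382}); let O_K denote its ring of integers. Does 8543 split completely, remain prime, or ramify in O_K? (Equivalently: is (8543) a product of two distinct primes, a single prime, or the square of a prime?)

p is inert

d = -382 ≡ 2 (mod 4), so O_K = ℤ[√-382] and disc(K) = 4d = -1528.
Since gcd(8543, -1528) = 1 the prime 8543 does not ramify.
Euler's criterion: (-382)^4271 mod 8543 = 8542. Thus (-382|8543) = -1.
d is a non-residue mod p, hence 8543 remains inert in O_K.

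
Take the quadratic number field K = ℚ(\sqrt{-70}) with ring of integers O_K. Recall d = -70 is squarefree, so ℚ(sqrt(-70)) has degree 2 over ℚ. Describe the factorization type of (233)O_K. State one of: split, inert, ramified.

inert — (233) stays prime in O_K

-70 mod 4 = 2, hence disc K = 4·(-70) = -280 and O_K = ℤ[√-70].
233 ∤ -280, so 233 is unramified.
Legendre symbol by Euler's criterion: (-70/233) ≡ (-70)^116 ≡ 232 (mod 233), i.e. (-70/233) = -1.
d is a non-residue mod p, hence 233 remains inert in O_K.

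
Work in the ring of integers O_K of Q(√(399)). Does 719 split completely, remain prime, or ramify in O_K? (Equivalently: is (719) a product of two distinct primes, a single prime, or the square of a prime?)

inert

d = 399 ≡ 3 (mod 4), so O_K = ℤ[√399] and disc(K) = 4d = 1596.
disc(K) = 1596 is not divisible by 719; 719 is unramified.
(399/719) = 399^359 mod 719 = 718, giving Legendre symbol -1.
(399/719) = -1, so 719 is inert.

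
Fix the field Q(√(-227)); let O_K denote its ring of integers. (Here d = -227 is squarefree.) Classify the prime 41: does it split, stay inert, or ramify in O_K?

inert — (41) stays prime in O_K

Since -227 ≡ 1 mod 4, the ring of integers is ℤ[(1+√-227)/2] with discriminant -227.
41 ∤ -227, so 41 is unramified.
Compute (-227/41) via Euler: 19^((41-1)/2) mod 41 = 40, so (-227/41) = -1.
(-227/41) = -1, so 41 is inert.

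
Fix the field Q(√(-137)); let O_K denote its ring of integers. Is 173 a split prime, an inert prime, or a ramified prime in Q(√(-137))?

splits completely

-137 mod 4 = 3, hence disc K = 4·(-137) = -548 and O_K = ℤ[√-137].
173 ∤ -548, so 173 is unramified.
Euler's criterion: (-137)^86 mod 173 = 1. Thus (-137|173) = 1.
(-137/173) = 1, so 173 splits.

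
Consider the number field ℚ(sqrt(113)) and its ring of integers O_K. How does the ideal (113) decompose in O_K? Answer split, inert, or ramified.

113 is ramified

d = 113 ≡ 1 (mod 4), so O_K = ℤ[(1+√113)/2] and disc(K) = d = 113.
disc(K) = 113 = 113·1, so p = 113 is ramified.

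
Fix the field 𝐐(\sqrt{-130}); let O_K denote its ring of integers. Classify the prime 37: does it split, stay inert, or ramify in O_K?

p is inert

d = -130 ≡ 2 (mod 4), so O_K = ℤ[√-130] and disc(K) = 4d = -520.
Since gcd(37, -520) = 1 the prime 37 does not ramify.
Compute (-130/37) via Euler: 18^((37-1)/2) mod 37 = 36, so (-130/37) = -1.
d is a non-residue mod p, hence 37 remains inert in O_K.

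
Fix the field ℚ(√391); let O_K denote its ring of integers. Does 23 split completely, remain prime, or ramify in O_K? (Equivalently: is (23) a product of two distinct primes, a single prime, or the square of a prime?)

Since 391 ≢ 1 mod 4, the ring of integers is ℤ[√391] with discriminant 4·391 = 1564.
Ramification test: 23 | 1564. The prime 23 ramifies in K.

ramified — (23) = 𝔭²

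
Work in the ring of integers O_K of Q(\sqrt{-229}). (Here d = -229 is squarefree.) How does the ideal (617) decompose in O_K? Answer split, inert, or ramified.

splits completely

-229 mod 4 = 3, hence disc K = 4·(-229) = -916 and O_K = ℤ[√-229].
disc(K) = -916 is not divisible by 617; 617 is unramified.
Euler's criterion: (-229)^308 mod 617 = 1. Thus (-229|617) = 1.
Legendre symbol 1 ⇒ 617 is split.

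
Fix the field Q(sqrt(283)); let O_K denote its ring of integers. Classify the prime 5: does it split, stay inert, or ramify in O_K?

d = 283 ≡ 3 (mod 4), so O_K = ℤ[√283] and disc(K) = 4d = 1132.
5 ∤ 1132, so 5 is unramified.
Compute (283/5) via Euler: 3^((5-1)/2) mod 5 = 4, so (283/5) = -1.
d is a non-residue mod p, hence 5 remains inert in O_K.

p is inert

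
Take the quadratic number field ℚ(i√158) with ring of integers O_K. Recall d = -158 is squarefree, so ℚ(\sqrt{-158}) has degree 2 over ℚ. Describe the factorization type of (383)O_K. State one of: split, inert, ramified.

Since -158 ≢ 1 mod 4, the ring of integers is ℤ[√-158] with discriminant 4·(-158) = -632.
383 ∤ -632, so 383 is unramified.
Legendre symbol by Euler's criterion: (-158/383) ≡ (-158)^191 ≡ 1 (mod 383), i.e. (-158/383) = 1.
Legendre symbol 1 ⇒ 383 is split.

p splits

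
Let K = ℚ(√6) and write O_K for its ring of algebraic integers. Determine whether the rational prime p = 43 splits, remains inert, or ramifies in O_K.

p splits

6 mod 4 = 2, hence disc K = 4·6 = 24 and O_K = ℤ[√6].
43 ∤ 24, so 43 is unramified.
Euler's criterion: 6^21 mod 43 = 1. Thus (6|43) = 1.
(6/43) = 1, so 43 splits.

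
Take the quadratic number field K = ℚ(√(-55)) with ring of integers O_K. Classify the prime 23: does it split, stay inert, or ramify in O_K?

inert — (23) stays prime in O_K

-55 mod 4 = 1, hence disc K = -55 and O_K = ℤ[(1+√-55)/2].
Since gcd(23, -55) = 1 the prime 23 does not ramify.
Euler's criterion: (-55)^11 mod 23 = 22. Thus (-55|23) = -1.
(-55/23) = -1, so 23 is inert.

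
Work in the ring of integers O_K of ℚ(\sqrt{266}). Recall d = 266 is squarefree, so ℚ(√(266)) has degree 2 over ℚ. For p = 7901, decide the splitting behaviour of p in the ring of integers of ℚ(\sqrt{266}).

266 mod 4 = 2, hence disc K = 4·266 = 1064 and O_K = ℤ[√266].
7901 ∤ 1064, so 7901 is unramified.
Compute (266/7901) via Euler: 266^((7901-1)/2) mod 7901 = 1, so (266/7901) = 1.
Legendre symbol 1 ⇒ 7901 is split.

7901 splits in O_K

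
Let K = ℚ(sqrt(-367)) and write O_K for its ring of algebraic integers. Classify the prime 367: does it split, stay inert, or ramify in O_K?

p ramifies

-367 mod 4 = 1, hence disc K = -367 and O_K = ℤ[(1+√-367)/2].
disc(K) = -367 = 367·(-1), so p = 367 is ramified.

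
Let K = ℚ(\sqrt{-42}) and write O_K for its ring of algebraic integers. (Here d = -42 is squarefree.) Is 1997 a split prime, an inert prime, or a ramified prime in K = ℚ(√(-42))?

Since -42 ≢ 1 mod 4, the ring of integers is ℤ[√-42] with discriminant 4·(-42) = -168.
1997 ∤ -168, so 1997 is unramified.
Compute (-42/1997) via Euler: 1955^((1997-1)/2) mod 1997 = 1, so (-42/1997) = 1.
(-42/1997) = 1, so 1997 splits.

split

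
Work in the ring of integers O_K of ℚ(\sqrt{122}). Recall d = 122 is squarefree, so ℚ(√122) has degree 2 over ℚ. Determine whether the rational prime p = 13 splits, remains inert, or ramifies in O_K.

d = 122 ≡ 2 (mod 4), so O_K = ℤ[√122] and disc(K) = 4d = 488.
disc(K) = 488 is not divisible by 13; 13 is unramified.
Legendre symbol by Euler's criterion: (122/13) ≡ 122^6 ≡ 12 (mod 13), i.e. (122/13) = -1.
(122/13) = -1, so 13 is inert.

inert — (13) stays prime in O_K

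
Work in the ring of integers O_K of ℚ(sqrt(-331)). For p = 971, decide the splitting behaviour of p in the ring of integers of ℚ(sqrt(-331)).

d = -331 ≡ 1 (mod 4), so O_K = ℤ[(1+√-331)/2] and disc(K) = d = -331.
disc(K) = -331 is not divisible by 971; 971 is unramified.
Legendre symbol by Euler's criterion: (-331/971) ≡ (-331)^485 ≡ 970 (mod 971), i.e. (-331/971) = -1.
Legendre symbol -1 ⇒ 971 is inert.

inert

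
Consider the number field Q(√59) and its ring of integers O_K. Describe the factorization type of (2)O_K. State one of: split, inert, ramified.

Since 59 ≢ 1 mod 4, the ring of integers is ℤ[√59] with discriminant 4·59 = 236.
disc(K) = 236 = 2·118, so p = 2 is ramified.

ramifies in O_K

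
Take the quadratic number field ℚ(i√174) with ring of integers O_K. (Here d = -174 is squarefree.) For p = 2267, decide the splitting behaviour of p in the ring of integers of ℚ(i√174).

2267 splits in O_K

Since -174 ≢ 1 mod 4, the ring of integers is ℤ[√-174] with discriminant 4·(-174) = -696.
2267 ∤ -696, so 2267 is unramified.
(-174/2267) = 2093^1133 mod 2267 = 1, giving Legendre symbol 1.
(-174/2267) = 1, so 2267 splits.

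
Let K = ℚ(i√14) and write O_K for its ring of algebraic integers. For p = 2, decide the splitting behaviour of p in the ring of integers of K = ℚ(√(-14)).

Since -14 ≢ 1 mod 4, the ring of integers is ℤ[√-14] with discriminant 4·(-14) = -56.
disc(K) = -56 = 2·(-28), so p = 2 is ramified.

2 is ramified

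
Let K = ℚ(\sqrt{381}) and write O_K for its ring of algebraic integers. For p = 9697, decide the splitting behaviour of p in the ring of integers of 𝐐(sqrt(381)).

Since 381 ≡ 1 mod 4, the ring of integers is ℤ[(1+√381)/2] with discriminant 381.
disc(K) = 381 is not divisible by 9697; 9697 is unramified.
(381/9697) = 381^4848 mod 9697 = 9696, giving Legendre symbol -1.
(381/9697) = -1, so 9697 is inert.

9697 remains inert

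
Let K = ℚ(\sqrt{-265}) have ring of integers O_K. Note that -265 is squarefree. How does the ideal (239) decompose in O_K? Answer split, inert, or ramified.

p splits

Since -265 ≢ 1 mod 4, the ring of integers is ℤ[√-265] with discriminant 4·(-265) = -1060.
Since gcd(239, -1060) = 1 the prime 239 does not ramify.
Euler's criterion: (-265)^119 mod 239 = 1. Thus (-265|239) = 1.
d is a quadratic residue mod p, hence 239 splits in O_K.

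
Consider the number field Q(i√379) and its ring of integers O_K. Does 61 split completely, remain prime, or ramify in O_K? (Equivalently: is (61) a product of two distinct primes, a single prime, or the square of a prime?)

Since -379 ≡ 1 mod 4, the ring of integers is ℤ[(1+√-379)/2] with discriminant -379.
disc(K) = -379 is not divisible by 61; 61 is unramified.
Euler's criterion: (-379)^30 mod 61 = 1. Thus (-379|61) = 1.
d is a quadratic residue mod p, hence 61 splits in O_K.

splits completely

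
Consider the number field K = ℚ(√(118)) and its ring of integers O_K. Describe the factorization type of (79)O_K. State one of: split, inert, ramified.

Since 118 ≢ 1 mod 4, the ring of integers is ℤ[√118] with discriminant 4·118 = 472.
79 ∤ 472, so 79 is unramified.
Euler's criterion: 118^39 mod 79 = 78. Thus (118|79) = -1.
(118/79) = -1, so 79 is inert.

remains prime (inert)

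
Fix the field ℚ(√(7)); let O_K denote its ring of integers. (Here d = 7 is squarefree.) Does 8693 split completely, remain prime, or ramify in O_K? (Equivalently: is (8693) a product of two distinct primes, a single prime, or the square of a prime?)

8693 remains inert

7 mod 4 = 3, hence disc K = 4·7 = 28 and O_K = ℤ[√7].
Since gcd(8693, 28) = 1 the prime 8693 does not ramify.
(7/8693) = 7^4346 mod 8693 = 8692, giving Legendre symbol -1.
(7/8693) = -1, so 8693 is inert.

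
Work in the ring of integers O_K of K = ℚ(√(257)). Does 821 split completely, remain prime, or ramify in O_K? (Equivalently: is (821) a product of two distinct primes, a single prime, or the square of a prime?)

splits completely

Since 257 ≡ 1 mod 4, the ring of integers is ℤ[(1+√257)/2] with discriminant 257.
Since gcd(821, 257) = 1 the prime 821 does not ramify.
(257/821) = 257^410 mod 821 = 1, giving Legendre symbol 1.
Legendre symbol 1 ⇒ 821 is split.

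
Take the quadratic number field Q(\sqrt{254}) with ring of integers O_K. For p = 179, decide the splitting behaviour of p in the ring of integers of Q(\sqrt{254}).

splits completely

d = 254 ≡ 2 (mod 4), so O_K = ℤ[√254] and disc(K) = 4d = 1016.
179 ∤ 1016, so 179 is unramified.
Compute (254/179) via Euler: 75^((179-1)/2) mod 179 = 1, so (254/179) = 1.
Legendre symbol 1 ⇒ 179 is split.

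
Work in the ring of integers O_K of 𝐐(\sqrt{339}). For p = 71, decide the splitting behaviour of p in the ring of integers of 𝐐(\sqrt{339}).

inert — (71) stays prime in O_K

Since 339 ≢ 1 mod 4, the ring of integers is ℤ[√339] with discriminant 4·339 = 1356.
Since gcd(71, 1356) = 1 the prime 71 does not ramify.
(339/71) = 55^35 mod 71 = 70, giving Legendre symbol -1.
(339/71) = -1, so 71 is inert.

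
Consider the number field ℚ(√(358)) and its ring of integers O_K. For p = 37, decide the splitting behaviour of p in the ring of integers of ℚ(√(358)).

p splits

Since 358 ≢ 1 mod 4, the ring of integers is ℤ[√358] with discriminant 4·358 = 1432.
Since gcd(37, 1432) = 1 the prime 37 does not ramify.
Compute (358/37) via Euler: 25^((37-1)/2) mod 37 = 1, so (358/37) = 1.
(358/37) = 1, so 37 splits.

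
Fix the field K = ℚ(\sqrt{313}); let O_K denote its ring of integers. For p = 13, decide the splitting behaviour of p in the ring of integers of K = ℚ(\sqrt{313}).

split

d = 313 ≡ 1 (mod 4), so O_K = ℤ[(1+√313)/2] and disc(K) = d = 313.
Since gcd(13, 313) = 1 the prime 13 does not ramify.
Legendre symbol by Euler's criterion: (313/13) ≡ 313^6 ≡ 1 (mod 13), i.e. (313/13) = 1.
d is a quadratic residue mod p, hence 13 splits in O_K.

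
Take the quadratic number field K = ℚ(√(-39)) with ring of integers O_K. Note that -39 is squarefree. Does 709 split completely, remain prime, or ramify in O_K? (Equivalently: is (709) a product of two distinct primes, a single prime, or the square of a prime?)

remains prime (inert)

Since -39 ≡ 1 mod 4, the ring of integers is ℤ[(1+√-39)/2] with discriminant -39.
Since gcd(709, -39) = 1 the prime 709 does not ramify.
Legendre symbol by Euler's criterion: (-39/709) ≡ (-39)^354 ≡ 708 (mod 709), i.e. (-39/709) = -1.
Legendre symbol -1 ⇒ 709 is inert.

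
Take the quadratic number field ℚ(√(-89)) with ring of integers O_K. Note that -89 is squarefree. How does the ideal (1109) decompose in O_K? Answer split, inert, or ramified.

Since -89 ≢ 1 mod 4, the ring of integers is ℤ[√-89] with discriminant 4·(-89) = -356.
disc(K) = -356 is not divisible by 1109; 1109 is unramified.
(-89/1109) = 1020^554 mod 1109 = 1108, giving Legendre symbol -1.
d is a non-residue mod p, hence 1109 remains inert in O_K.

1109 remains inert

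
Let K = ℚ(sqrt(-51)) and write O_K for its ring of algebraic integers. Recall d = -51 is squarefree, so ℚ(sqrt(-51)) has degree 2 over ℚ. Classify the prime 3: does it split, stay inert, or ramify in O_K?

ramified

d = -51 ≡ 1 (mod 4), so O_K = ℤ[(1+√-51)/2] and disc(K) = d = -51.
Ramification test: 3 | -51. The prime 3 ramifies in K.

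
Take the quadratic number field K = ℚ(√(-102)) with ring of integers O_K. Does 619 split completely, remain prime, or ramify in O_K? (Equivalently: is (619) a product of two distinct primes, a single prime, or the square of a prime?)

split

d = -102 ≡ 2 (mod 4), so O_K = ℤ[√-102] and disc(K) = 4d = -408.
619 ∤ -408, so 619 is unramified.
Legendre symbol by Euler's criterion: (-102/619) ≡ (-102)^309 ≡ 1 (mod 619), i.e. (-102/619) = 1.
Legendre symbol 1 ⇒ 619 is split.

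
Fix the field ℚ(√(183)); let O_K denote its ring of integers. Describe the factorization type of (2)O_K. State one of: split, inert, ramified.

Since 183 ≢ 1 mod 4, the ring of integers is ℤ[√183] with discriminant 4·183 = 732.
disc(K) = 732 = 2·366, so p = 2 is ramified.

ramified — (2) = 𝔭²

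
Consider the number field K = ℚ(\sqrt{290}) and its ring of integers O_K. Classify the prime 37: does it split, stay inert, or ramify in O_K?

remains prime (inert)

Since 290 ≢ 1 mod 4, the ring of integers is ℤ[√290] with discriminant 4·290 = 1160.
disc(K) = 1160 is not divisible by 37; 37 is unramified.
Legendre symbol by Euler's criterion: (290/37) ≡ 290^18 ≡ 36 (mod 37), i.e. (290/37) = -1.
Legendre symbol -1 ⇒ 37 is inert.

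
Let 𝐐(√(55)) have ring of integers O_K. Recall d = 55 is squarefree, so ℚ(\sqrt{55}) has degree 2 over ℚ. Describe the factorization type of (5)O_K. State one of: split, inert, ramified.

ramified

55 mod 4 = 3, hence disc K = 4·55 = 220 and O_K = ℤ[√55].
Ramification test: 5 | 220. The prime 5 ramifies in K.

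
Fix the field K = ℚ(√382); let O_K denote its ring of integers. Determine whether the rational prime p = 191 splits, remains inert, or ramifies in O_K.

ramifies in O_K

382 mod 4 = 2, hence disc K = 4·382 = 1528 and O_K = ℤ[√382].
Ramification test: 191 | 1528. The prime 191 ramifies in K.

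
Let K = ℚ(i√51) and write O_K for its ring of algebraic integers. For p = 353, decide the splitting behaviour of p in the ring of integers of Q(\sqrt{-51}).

d = -51 ≡ 1 (mod 4), so O_K = ℤ[(1+√-51)/2] and disc(K) = d = -51.
disc(K) = -51 is not divisible by 353; 353 is unramified.
Compute (-51/353) via Euler: 302^((353-1)/2) mod 353 = 352, so (-51/353) = -1.
Legendre symbol -1 ⇒ 353 is inert.

inert — (353) stays prime in O_K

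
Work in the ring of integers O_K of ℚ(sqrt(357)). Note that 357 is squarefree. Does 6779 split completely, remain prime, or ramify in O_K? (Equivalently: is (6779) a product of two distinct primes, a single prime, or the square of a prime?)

Since 357 ≡ 1 mod 4, the ring of integers is ℤ[(1+√357)/2] with discriminant 357.
disc(K) = 357 is not divisible by 6779; 6779 is unramified.
(357/6779) = 357^3389 mod 6779 = 1, giving Legendre symbol 1.
Legendre symbol 1 ⇒ 6779 is split.

split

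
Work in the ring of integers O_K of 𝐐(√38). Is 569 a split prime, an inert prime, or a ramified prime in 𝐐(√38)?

38 mod 4 = 2, hence disc K = 4·38 = 152 and O_K = ℤ[√38].
Since gcd(569, 152) = 1 the prime 569 does not ramify.
Compute (38/569) via Euler: 38^((569-1)/2) mod 569 = 568, so (38/569) = -1.
Legendre symbol -1 ⇒ 569 is inert.

inert — (569) stays prime in O_K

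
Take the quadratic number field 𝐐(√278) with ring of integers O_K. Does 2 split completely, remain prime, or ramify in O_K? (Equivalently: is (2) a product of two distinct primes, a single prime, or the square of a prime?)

ramifies in O_K

d = 278 ≡ 2 (mod 4), so O_K = ℤ[√278] and disc(K) = 4d = 1112.
Ramification test: 2 | 1112. The prime 2 ramifies in K.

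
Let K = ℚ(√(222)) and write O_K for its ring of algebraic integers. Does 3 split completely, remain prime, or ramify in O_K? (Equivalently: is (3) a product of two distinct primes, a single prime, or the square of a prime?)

ramified — (3) = 𝔭²

222 mod 4 = 2, hence disc K = 4·222 = 888 and O_K = ℤ[√222].
Ramification test: 3 | 888. The prime 3 ramifies in K.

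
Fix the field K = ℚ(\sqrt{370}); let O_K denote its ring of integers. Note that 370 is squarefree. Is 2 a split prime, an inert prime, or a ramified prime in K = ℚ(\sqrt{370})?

p ramifies

370 mod 4 = 2, hence disc K = 4·370 = 1480 and O_K = ℤ[√370].
2 divides disc(K) = 1480, so 2 ramifies.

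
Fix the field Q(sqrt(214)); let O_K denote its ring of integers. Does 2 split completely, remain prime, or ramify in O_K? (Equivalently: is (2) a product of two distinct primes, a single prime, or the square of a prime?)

ramified

d = 214 ≡ 2 (mod 4), so O_K = ℤ[√214] and disc(K) = 4d = 856.
disc(K) = 856 = 2·428, so p = 2 is ramified.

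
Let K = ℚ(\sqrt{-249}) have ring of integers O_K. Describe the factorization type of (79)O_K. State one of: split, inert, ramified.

split

d = -249 ≡ 3 (mod 4), so O_K = ℤ[√-249] and disc(K) = 4d = -996.
79 ∤ -996, so 79 is unramified.
Euler's criterion: (-249)^39 mod 79 = 1. Thus (-249|79) = 1.
Legendre symbol 1 ⇒ 79 is split.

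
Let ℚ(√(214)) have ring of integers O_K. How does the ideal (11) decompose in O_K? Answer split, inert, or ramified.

p splits

Since 214 ≢ 1 mod 4, the ring of integers is ℤ[√214] with discriminant 4·214 = 856.
11 ∤ 856, so 11 is unramified.
(214/11) = 5^5 mod 11 = 1, giving Legendre symbol 1.
Legendre symbol 1 ⇒ 11 is split.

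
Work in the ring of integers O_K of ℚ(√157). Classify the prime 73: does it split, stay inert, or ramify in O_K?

Since 157 ≡ 1 mod 4, the ring of integers is ℤ[(1+√157)/2] with discriminant 157.
disc(K) = 157 is not divisible by 73; 73 is unramified.
(157/73) = 11^36 mod 73 = 72, giving Legendre symbol -1.
(157/73) = -1, so 73 is inert.

inert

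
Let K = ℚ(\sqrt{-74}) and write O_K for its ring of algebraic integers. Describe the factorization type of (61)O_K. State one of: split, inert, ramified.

-74 mod 4 = 2, hence disc K = 4·(-74) = -296 and O_K = ℤ[√-74].
disc(K) = -296 is not divisible by 61; 61 is unramified.
Legendre symbol by Euler's criterion: (-74/61) ≡ (-74)^30 ≡ 1 (mod 61), i.e. (-74/61) = 1.
(-74/61) = 1, so 61 splits.

split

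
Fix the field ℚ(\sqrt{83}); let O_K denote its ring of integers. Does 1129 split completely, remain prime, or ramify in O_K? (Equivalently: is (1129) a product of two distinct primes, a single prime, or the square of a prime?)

remains prime (inert)

Since 83 ≢ 1 mod 4, the ring of integers is ℤ[√83] with discriminant 4·83 = 332.
disc(K) = 332 is not divisible by 1129; 1129 is unramified.
(83/1129) = 83^564 mod 1129 = 1128, giving Legendre symbol -1.
(83/1129) = -1, so 1129 is inert.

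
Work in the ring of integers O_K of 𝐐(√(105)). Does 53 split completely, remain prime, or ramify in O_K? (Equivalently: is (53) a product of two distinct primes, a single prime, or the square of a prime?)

53 splits in O_K

d = 105 ≡ 1 (mod 4), so O_K = ℤ[(1+√105)/2] and disc(K) = d = 105.
Since gcd(53, 105) = 1 the prime 53 does not ramify.
(105/53) = 52^26 mod 53 = 1, giving Legendre symbol 1.
d is a quadratic residue mod p, hence 53 splits in O_K.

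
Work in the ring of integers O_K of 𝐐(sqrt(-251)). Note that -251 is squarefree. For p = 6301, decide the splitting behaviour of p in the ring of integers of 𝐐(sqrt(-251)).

inert

d = -251 ≡ 1 (mod 4), so O_K = ℤ[(1+√-251)/2] and disc(K) = d = -251.
6301 ∤ -251, so 6301 is unramified.
(-251/6301) = 6050^3150 mod 6301 = 6300, giving Legendre symbol -1.
Legendre symbol -1 ⇒ 6301 is inert.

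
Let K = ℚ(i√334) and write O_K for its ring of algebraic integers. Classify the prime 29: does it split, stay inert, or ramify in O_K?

p is inert

Since -334 ≢ 1 mod 4, the ring of integers is ℤ[√-334] with discriminant 4·(-334) = -1336.
29 ∤ -1336, so 29 is unramified.
Compute (-334/29) via Euler: 14^((29-1)/2) mod 29 = 28, so (-334/29) = -1.
d is a non-residue mod p, hence 29 remains inert in O_K.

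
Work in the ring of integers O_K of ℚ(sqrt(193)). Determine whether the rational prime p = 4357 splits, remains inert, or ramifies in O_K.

remains prime (inert)

d = 193 ≡ 1 (mod 4), so O_K = ℤ[(1+√193)/2] and disc(K) = d = 193.
Since gcd(4357, 193) = 1 the prime 4357 does not ramify.
Compute (193/4357) via Euler: 193^((4357-1)/2) mod 4357 = 4356, so (193/4357) = -1.
(193/4357) = -1, so 4357 is inert.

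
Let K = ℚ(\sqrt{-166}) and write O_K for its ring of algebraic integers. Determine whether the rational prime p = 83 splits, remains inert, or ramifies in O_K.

-166 mod 4 = 2, hence disc K = 4·(-166) = -664 and O_K = ℤ[√-166].
disc(K) = -664 = 83·(-8), so p = 83 is ramified.

ramified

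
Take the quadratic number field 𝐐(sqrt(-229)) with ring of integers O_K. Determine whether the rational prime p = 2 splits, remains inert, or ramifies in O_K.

ramified

Since -229 ≢ 1 mod 4, the ring of integers is ℤ[√-229] with discriminant 4·(-229) = -916.
2 divides disc(K) = -916, so 2 ramifies.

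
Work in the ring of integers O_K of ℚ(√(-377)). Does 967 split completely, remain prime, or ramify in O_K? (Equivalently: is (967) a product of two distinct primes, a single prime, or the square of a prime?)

inert — (967) stays prime in O_K

d = -377 ≡ 3 (mod 4), so O_K = ℤ[√-377] and disc(K) = 4d = -1508.
967 ∤ -1508, so 967 is unramified.
Euler's criterion: (-377)^483 mod 967 = 966. Thus (-377|967) = -1.
d is a non-residue mod p, hence 967 remains inert in O_K.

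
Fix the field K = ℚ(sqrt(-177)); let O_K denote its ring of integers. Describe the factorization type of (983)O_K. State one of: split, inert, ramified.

983 remains inert

d = -177 ≡ 3 (mod 4), so O_K = ℤ[√-177] and disc(K) = 4d = -708.
Since gcd(983, -708) = 1 the prime 983 does not ramify.
(-177/983) = 806^491 mod 983 = 982, giving Legendre symbol -1.
d is a non-residue mod p, hence 983 remains inert in O_K.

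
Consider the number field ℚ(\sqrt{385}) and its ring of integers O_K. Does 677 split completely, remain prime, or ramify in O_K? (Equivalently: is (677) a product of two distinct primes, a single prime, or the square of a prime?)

p is inert

385 mod 4 = 1, hence disc K = 385 and O_K = ℤ[(1+√385)/2].
677 ∤ 385, so 677 is unramified.
(385/677) = 385^338 mod 677 = 676, giving Legendre symbol -1.
d is a non-residue mod p, hence 677 remains inert in O_K.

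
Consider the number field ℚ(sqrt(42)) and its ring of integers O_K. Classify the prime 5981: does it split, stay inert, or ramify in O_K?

Since 42 ≢ 1 mod 4, the ring of integers is ℤ[√42] with discriminant 4·42 = 168.
disc(K) = 168 is not divisible by 5981; 5981 is unramified.
Legendre symbol by Euler's criterion: (42/5981) ≡ 42^2990 ≡ 5980 (mod 5981), i.e. (42/5981) = -1.
(42/5981) = -1, so 5981 is inert.

remains prime (inert)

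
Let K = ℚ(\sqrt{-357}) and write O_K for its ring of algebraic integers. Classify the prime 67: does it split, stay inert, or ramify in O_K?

p is inert

Since -357 ≢ 1 mod 4, the ring of integers is ℤ[√-357] with discriminant 4·(-357) = -1428.
67 ∤ -1428, so 67 is unramified.
(-357/67) = 45^33 mod 67 = 66, giving Legendre symbol -1.
Legendre symbol -1 ⇒ 67 is inert.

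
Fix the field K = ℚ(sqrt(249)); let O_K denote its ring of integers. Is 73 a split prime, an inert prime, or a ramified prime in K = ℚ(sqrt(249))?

249 mod 4 = 1, hence disc K = 249 and O_K = ℤ[(1+√249)/2].
disc(K) = 249 is not divisible by 73; 73 is unramified.
Euler's criterion: 249^36 mod 73 = 72. Thus (249|73) = -1.
d is a non-residue mod p, hence 73 remains inert in O_K.

remains prime (inert)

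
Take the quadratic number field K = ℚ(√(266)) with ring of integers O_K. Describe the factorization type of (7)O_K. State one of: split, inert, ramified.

266 mod 4 = 2, hence disc K = 4·266 = 1064 and O_K = ℤ[√266].
7 divides disc(K) = 1064, so 7 ramifies.

p ramifies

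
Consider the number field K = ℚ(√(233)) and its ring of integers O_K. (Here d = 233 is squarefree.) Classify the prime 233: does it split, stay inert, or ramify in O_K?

233 mod 4 = 1, hence disc K = 233 and O_K = ℤ[(1+√233)/2].
233 divides disc(K) = 233, so 233 ramifies.

233 is ramified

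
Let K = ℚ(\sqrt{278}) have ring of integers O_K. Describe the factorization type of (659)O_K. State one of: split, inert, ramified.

Since 278 ≢ 1 mod 4, the ring of integers is ℤ[√278] with discriminant 4·278 = 1112.
disc(K) = 1112 is not divisible by 659; 659 is unramified.
Compute (278/659) via Euler: 278^((659-1)/2) mod 659 = 658, so (278/659) = -1.
(278/659) = -1, so 659 is inert.

remains prime (inert)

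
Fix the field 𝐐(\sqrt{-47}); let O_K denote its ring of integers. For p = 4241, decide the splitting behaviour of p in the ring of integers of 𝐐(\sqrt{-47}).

d = -47 ≡ 1 (mod 4), so O_K = ℤ[(1+√-47)/2] and disc(K) = d = -47.
disc(K) = -47 is not divisible by 4241; 4241 is unramified.
Legendre symbol by Euler's criterion: (-47/4241) ≡ (-47)^2120 ≡ 4240 (mod 4241), i.e. (-47/4241) = -1.
d is a non-residue mod p, hence 4241 remains inert in O_K.

inert — (4241) stays prime in O_K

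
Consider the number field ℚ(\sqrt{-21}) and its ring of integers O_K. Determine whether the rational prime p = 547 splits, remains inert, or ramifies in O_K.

inert

Since -21 ≢ 1 mod 4, the ring of integers is ℤ[√-21] with discriminant 4·(-21) = -84.
disc(K) = -84 is not divisible by 547; 547 is unramified.
(-21/547) = 526^273 mod 547 = 546, giving Legendre symbol -1.
Legendre symbol -1 ⇒ 547 is inert.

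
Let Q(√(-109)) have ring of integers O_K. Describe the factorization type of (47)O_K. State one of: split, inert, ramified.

split

Since -109 ≢ 1 mod 4, the ring of integers is ℤ[√-109] with discriminant 4·(-109) = -436.
47 ∤ -436, so 47 is unramified.
Euler's criterion: (-109)^23 mod 47 = 1. Thus (-109|47) = 1.
Legendre symbol 1 ⇒ 47 is split.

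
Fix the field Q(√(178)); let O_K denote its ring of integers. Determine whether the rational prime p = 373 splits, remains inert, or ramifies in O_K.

inert

d = 178 ≡ 2 (mod 4), so O_K = ℤ[√178] and disc(K) = 4d = 712.
Since gcd(373, 712) = 1 the prime 373 does not ramify.
(178/373) = 178^186 mod 373 = 372, giving Legendre symbol -1.
(178/373) = -1, so 373 is inert.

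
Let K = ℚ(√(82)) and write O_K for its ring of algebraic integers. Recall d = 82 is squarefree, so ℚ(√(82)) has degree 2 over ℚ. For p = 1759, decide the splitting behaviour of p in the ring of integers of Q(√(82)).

split

d = 82 ≡ 2 (mod 4), so O_K = ℤ[√82] and disc(K) = 4d = 328.
disc(K) = 328 is not divisible by 1759; 1759 is unramified.
Euler's criterion: 82^879 mod 1759 = 1. Thus (82|1759) = 1.
d is a quadratic residue mod p, hence 1759 splits in O_K.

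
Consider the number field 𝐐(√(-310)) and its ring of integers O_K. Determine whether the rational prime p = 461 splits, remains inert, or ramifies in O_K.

split

d = -310 ≡ 2 (mod 4), so O_K = ℤ[√-310] and disc(K) = 4d = -1240.
Since gcd(461, -1240) = 1 the prime 461 does not ramify.
(-310/461) = 151^230 mod 461 = 1, giving Legendre symbol 1.
d is a quadratic residue mod p, hence 461 splits in O_K.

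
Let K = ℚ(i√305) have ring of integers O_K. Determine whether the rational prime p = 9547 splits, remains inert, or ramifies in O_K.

d = -305 ≡ 3 (mod 4), so O_K = ℤ[√-305] and disc(K) = 4d = -1220.
disc(K) = -1220 is not divisible by 9547; 9547 is unramified.
(-305/9547) = 9242^4773 mod 9547 = 9546, giving Legendre symbol -1.
(-305/9547) = -1, so 9547 is inert.

remains prime (inert)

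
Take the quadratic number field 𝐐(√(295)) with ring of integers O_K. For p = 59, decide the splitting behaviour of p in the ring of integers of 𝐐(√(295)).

p ramifies

Since 295 ≢ 1 mod 4, the ring of integers is ℤ[√295] with discriminant 4·295 = 1180.
59 divides disc(K) = 1180, so 59 ramifies.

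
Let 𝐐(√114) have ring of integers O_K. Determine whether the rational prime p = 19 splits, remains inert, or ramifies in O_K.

114 mod 4 = 2, hence disc K = 4·114 = 456 and O_K = ℤ[√114].
disc(K) = 456 = 19·24, so p = 19 is ramified.

ramified — (19) = 𝔭²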